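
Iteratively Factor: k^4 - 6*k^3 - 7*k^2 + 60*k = (k - 4)*(k^3 - 2*k^2 - 15*k) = (k - 4)*(k + 3)*(k^2 - 5*k) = (k - 5)*(k - 4)*(k + 3)*(k)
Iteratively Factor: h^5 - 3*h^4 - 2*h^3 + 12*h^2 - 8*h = (h - 2)*(h^4 - h^3 - 4*h^2 + 4*h) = h*(h - 2)*(h^3 - h^2 - 4*h + 4) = h*(h - 2)^2*(h^2 + h - 2) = h*(h - 2)^2*(h - 1)*(h + 2)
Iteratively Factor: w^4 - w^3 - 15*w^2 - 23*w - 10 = (w - 5)*(w^3 + 4*w^2 + 5*w + 2) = (w - 5)*(w + 2)*(w^2 + 2*w + 1) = (w - 5)*(w + 1)*(w + 2)*(w + 1)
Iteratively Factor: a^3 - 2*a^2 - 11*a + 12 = (a + 3)*(a^2 - 5*a + 4) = (a - 4)*(a + 3)*(a - 1)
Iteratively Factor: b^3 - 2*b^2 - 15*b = (b + 3)*(b^2 - 5*b) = (b - 5)*(b + 3)*(b)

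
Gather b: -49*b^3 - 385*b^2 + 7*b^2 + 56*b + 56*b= -49*b^3 - 378*b^2 + 112*b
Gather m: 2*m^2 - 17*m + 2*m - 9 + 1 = 2*m^2 - 15*m - 8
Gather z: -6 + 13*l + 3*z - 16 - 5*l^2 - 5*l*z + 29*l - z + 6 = -5*l^2 + 42*l + z*(2 - 5*l) - 16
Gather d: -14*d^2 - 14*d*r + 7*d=-14*d^2 + d*(7 - 14*r)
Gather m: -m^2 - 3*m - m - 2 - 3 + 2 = -m^2 - 4*m - 3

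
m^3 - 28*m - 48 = (m - 6)*(m + 2)*(m + 4)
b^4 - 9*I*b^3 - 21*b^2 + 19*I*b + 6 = (b - 6*I)*(b - I)^3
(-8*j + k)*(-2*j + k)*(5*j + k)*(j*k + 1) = 80*j^4*k - 34*j^3*k^2 + 80*j^3 - 5*j^2*k^3 - 34*j^2*k + j*k^4 - 5*j*k^2 + k^3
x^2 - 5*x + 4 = (x - 4)*(x - 1)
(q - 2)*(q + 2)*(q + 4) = q^3 + 4*q^2 - 4*q - 16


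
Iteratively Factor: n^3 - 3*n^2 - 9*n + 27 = (n - 3)*(n^2 - 9) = (n - 3)*(n + 3)*(n - 3)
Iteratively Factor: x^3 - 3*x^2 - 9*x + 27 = (x + 3)*(x^2 - 6*x + 9) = (x - 3)*(x + 3)*(x - 3)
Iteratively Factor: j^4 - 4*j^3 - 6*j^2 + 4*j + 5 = (j + 1)*(j^3 - 5*j^2 - j + 5) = (j - 1)*(j + 1)*(j^2 - 4*j - 5) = (j - 5)*(j - 1)*(j + 1)*(j + 1)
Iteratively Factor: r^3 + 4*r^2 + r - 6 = (r - 1)*(r^2 + 5*r + 6) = (r - 1)*(r + 3)*(r + 2)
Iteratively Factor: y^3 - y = (y + 1)*(y^2 - y) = y*(y + 1)*(y - 1)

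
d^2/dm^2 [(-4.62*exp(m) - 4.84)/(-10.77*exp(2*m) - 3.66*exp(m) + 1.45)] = (535.887198*exp(4*m) + 2063.51046*exp(3*m) + 1005.241644*exp(2*m) + 391.688484*exp(m) + 35.39943)*exp(m)/(1249.243533*exp(6*m) + 1273.602042*exp(5*m) - 71.7572789999999*exp(4*m) - 293.910444*exp(3*m) + 9.660915*exp(2*m) + 23.08545*exp(m) - 3.048625)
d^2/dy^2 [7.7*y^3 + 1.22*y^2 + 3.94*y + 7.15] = 46.2*y + 2.44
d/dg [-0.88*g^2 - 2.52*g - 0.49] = -1.76*g - 2.52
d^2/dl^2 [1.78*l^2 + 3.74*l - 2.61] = 3.56000000000000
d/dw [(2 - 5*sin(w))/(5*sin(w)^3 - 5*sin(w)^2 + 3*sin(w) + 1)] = (50*sin(w)^3 - 55*sin(w)^2 + 20*sin(w) - 11)*cos(w)/(5*sin(w)^3 - 5*sin(w)^2 + 3*sin(w) + 1)^2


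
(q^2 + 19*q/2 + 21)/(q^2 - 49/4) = 2*(q + 6)/(2*q - 7)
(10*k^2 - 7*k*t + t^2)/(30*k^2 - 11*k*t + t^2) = (-2*k + t)/(-6*k + t)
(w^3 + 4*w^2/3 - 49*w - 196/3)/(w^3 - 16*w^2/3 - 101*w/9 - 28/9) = 3*(w + 7)/(3*w + 1)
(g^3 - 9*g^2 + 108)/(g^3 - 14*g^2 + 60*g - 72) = (g + 3)/(g - 2)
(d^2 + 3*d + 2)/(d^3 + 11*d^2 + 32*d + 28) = (d + 1)/(d^2 + 9*d + 14)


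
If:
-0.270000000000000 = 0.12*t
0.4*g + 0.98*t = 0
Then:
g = 5.51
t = -2.25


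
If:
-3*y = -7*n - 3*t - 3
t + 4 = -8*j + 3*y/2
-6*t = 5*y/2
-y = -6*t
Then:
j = -1/2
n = -3/7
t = 0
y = 0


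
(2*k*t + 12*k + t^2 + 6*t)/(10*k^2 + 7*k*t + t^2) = (t + 6)/(5*k + t)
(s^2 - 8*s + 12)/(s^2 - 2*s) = (s - 6)/s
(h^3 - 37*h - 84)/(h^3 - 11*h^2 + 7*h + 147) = (h + 4)/(h - 7)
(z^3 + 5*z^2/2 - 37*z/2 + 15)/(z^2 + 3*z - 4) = (z^2 + 7*z/2 - 15)/(z + 4)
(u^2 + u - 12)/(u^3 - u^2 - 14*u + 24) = 1/(u - 2)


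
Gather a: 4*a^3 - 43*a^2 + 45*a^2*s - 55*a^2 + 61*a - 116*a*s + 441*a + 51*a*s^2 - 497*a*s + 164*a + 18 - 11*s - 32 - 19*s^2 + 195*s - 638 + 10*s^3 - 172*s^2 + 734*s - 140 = 4*a^3 + a^2*(45*s - 98) + a*(51*s^2 - 613*s + 666) + 10*s^3 - 191*s^2 + 918*s - 792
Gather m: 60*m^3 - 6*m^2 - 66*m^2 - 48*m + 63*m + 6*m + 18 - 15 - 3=60*m^3 - 72*m^2 + 21*m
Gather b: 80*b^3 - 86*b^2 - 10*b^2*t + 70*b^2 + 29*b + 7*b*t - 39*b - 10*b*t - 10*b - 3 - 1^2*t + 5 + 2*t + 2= 80*b^3 + b^2*(-10*t - 16) + b*(-3*t - 20) + t + 4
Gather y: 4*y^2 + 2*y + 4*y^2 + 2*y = 8*y^2 + 4*y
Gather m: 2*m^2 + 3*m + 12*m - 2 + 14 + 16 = 2*m^2 + 15*m + 28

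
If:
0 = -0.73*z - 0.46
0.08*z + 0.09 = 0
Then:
No Solution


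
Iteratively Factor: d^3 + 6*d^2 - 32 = (d + 4)*(d^2 + 2*d - 8) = (d + 4)^2*(d - 2)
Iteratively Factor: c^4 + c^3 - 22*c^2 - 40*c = (c)*(c^3 + c^2 - 22*c - 40) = c*(c + 2)*(c^2 - c - 20) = c*(c - 5)*(c + 2)*(c + 4)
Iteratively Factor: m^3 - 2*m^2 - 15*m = (m + 3)*(m^2 - 5*m) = (m - 5)*(m + 3)*(m)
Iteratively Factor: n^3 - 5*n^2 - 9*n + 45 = (n - 5)*(n^2 - 9) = (n - 5)*(n - 3)*(n + 3)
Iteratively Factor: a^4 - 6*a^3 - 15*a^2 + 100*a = (a)*(a^3 - 6*a^2 - 15*a + 100) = a*(a + 4)*(a^2 - 10*a + 25) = a*(a - 5)*(a + 4)*(a - 5)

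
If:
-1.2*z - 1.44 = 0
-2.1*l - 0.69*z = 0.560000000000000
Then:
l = 0.13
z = -1.20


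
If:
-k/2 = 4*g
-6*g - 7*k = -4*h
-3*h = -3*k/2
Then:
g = 0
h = 0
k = 0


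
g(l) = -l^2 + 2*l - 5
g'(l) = 2 - 2*l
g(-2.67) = -17.47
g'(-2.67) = 7.34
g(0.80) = -4.04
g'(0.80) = 0.40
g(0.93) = -4.00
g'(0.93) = 0.14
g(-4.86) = -38.34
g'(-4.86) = 11.72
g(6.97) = -39.64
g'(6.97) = -11.94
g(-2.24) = -14.50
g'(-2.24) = 6.48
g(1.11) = -4.01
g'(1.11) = -0.22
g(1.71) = -4.50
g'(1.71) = -1.42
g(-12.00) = -173.00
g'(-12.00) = 26.00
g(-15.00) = -260.00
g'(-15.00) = 32.00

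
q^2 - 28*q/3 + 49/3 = (q - 7)*(q - 7/3)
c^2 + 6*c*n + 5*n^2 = (c + n)*(c + 5*n)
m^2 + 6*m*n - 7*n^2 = (m - n)*(m + 7*n)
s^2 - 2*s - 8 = (s - 4)*(s + 2)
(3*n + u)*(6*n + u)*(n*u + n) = 18*n^3*u + 18*n^3 + 9*n^2*u^2 + 9*n^2*u + n*u^3 + n*u^2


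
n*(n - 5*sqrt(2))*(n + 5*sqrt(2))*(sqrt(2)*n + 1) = sqrt(2)*n^4 + n^3 - 50*sqrt(2)*n^2 - 50*n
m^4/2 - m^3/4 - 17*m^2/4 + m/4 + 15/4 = (m/2 + 1/2)*(m - 3)*(m - 1)*(m + 5/2)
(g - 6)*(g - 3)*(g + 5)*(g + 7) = g^4 + 3*g^3 - 55*g^2 - 99*g + 630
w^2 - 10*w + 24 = (w - 6)*(w - 4)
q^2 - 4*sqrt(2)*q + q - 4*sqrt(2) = (q + 1)*(q - 4*sqrt(2))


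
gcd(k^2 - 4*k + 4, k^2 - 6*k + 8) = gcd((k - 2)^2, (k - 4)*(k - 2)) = k - 2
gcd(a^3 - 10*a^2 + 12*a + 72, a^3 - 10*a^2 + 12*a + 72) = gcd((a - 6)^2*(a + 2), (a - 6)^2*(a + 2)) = a^3 - 10*a^2 + 12*a + 72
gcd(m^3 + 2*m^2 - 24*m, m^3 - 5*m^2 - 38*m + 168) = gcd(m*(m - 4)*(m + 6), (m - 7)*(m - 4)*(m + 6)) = m^2 + 2*m - 24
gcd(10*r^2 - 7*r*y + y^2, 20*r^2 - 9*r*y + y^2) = -5*r + y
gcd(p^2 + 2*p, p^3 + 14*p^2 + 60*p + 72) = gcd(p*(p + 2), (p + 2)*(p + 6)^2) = p + 2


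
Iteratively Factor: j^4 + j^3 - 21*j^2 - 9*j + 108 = (j + 4)*(j^3 - 3*j^2 - 9*j + 27) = (j + 3)*(j + 4)*(j^2 - 6*j + 9) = (j - 3)*(j + 3)*(j + 4)*(j - 3)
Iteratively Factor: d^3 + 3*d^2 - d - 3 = (d + 3)*(d^2 - 1) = (d - 1)*(d + 3)*(d + 1)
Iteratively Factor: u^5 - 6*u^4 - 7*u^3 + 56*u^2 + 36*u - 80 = (u + 2)*(u^4 - 8*u^3 + 9*u^2 + 38*u - 40) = (u - 4)*(u + 2)*(u^3 - 4*u^2 - 7*u + 10) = (u - 4)*(u - 1)*(u + 2)*(u^2 - 3*u - 10) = (u - 5)*(u - 4)*(u - 1)*(u + 2)*(u + 2)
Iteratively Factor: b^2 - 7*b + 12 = (b - 4)*(b - 3)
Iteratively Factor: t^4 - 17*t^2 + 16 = (t - 4)*(t^3 + 4*t^2 - t - 4) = (t - 4)*(t + 4)*(t^2 - 1) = (t - 4)*(t + 1)*(t + 4)*(t - 1)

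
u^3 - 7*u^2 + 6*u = u*(u - 6)*(u - 1)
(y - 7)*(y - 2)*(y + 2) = y^3 - 7*y^2 - 4*y + 28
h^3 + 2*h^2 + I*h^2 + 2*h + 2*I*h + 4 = (h + 2)*(h - I)*(h + 2*I)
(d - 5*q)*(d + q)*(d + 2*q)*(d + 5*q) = d^4 + 3*d^3*q - 23*d^2*q^2 - 75*d*q^3 - 50*q^4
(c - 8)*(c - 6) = c^2 - 14*c + 48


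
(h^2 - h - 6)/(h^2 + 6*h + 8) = (h - 3)/(h + 4)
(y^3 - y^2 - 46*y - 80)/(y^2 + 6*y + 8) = (y^2 - 3*y - 40)/(y + 4)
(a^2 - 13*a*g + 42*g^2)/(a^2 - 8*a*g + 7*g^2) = (a - 6*g)/(a - g)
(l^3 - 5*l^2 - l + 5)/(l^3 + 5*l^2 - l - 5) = (l - 5)/(l + 5)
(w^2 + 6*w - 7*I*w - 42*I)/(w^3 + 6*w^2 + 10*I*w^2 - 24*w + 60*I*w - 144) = (w - 7*I)/(w^2 + 10*I*w - 24)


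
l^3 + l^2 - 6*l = l*(l - 2)*(l + 3)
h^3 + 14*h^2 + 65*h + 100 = (h + 4)*(h + 5)^2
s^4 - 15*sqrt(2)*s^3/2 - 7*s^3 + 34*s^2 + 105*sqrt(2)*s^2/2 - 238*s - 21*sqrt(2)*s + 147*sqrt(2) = (s - 7)*(s - 7*sqrt(2)/2)*(s - 3*sqrt(2))*(s - sqrt(2))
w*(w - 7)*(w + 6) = w^3 - w^2 - 42*w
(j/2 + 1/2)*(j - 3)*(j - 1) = j^3/2 - 3*j^2/2 - j/2 + 3/2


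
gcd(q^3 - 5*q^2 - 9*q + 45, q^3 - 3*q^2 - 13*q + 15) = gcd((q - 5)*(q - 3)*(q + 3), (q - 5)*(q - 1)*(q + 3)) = q^2 - 2*q - 15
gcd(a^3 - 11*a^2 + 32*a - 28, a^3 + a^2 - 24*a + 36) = a - 2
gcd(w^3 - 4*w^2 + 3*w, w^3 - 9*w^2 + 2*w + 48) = w - 3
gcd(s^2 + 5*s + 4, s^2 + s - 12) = s + 4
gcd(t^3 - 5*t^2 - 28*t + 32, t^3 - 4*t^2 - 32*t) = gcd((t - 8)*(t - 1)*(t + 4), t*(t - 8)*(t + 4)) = t^2 - 4*t - 32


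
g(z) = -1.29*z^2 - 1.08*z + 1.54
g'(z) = -2.58*z - 1.08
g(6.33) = -56.99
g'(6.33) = -17.41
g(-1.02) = 1.30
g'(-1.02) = 1.55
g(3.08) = -14.02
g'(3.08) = -9.03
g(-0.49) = 1.76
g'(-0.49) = 0.18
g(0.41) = 0.88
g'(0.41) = -2.14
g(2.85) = -12.02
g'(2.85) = -8.43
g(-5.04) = -25.78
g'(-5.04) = 11.92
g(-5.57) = -32.47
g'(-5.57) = 13.29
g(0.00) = 1.54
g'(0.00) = -1.08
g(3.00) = -13.31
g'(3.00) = -8.82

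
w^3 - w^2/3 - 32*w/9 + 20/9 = (w - 5/3)*(w - 2/3)*(w + 2)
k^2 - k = k*(k - 1)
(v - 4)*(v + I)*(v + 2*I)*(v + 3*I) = v^4 - 4*v^3 + 6*I*v^3 - 11*v^2 - 24*I*v^2 + 44*v - 6*I*v + 24*I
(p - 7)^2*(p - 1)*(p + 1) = p^4 - 14*p^3 + 48*p^2 + 14*p - 49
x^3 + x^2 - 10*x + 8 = (x - 2)*(x - 1)*(x + 4)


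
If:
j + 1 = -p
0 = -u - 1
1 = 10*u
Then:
No Solution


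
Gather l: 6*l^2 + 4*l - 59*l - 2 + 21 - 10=6*l^2 - 55*l + 9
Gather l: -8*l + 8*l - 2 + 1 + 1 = 0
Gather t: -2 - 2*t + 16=14 - 2*t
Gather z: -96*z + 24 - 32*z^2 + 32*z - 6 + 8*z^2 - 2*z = -24*z^2 - 66*z + 18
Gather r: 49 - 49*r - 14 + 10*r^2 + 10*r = 10*r^2 - 39*r + 35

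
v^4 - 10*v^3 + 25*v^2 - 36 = (v - 6)*(v - 3)*(v - 2)*(v + 1)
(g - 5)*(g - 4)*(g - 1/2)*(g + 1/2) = g^4 - 9*g^3 + 79*g^2/4 + 9*g/4 - 5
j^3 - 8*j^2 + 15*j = j*(j - 5)*(j - 3)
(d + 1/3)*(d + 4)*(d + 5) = d^3 + 28*d^2/3 + 23*d + 20/3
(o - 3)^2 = o^2 - 6*o + 9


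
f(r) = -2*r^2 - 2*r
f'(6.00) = -26.00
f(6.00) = -84.00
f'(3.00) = -14.00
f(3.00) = -24.00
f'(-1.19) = 2.76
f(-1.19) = -0.45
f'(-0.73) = 0.92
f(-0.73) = 0.39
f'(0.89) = -5.56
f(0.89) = -3.36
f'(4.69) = -20.76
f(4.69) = -53.37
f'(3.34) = -15.36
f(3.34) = -28.99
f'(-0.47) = -0.12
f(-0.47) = 0.50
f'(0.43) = -3.72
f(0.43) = -1.23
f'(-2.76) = 9.04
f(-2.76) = -9.72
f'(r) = -4*r - 2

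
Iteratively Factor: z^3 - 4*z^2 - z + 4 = (z - 1)*(z^2 - 3*z - 4) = (z - 1)*(z + 1)*(z - 4)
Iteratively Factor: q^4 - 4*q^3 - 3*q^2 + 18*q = (q)*(q^3 - 4*q^2 - 3*q + 18) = q*(q + 2)*(q^2 - 6*q + 9) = q*(q - 3)*(q + 2)*(q - 3)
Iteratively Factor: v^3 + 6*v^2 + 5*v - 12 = (v + 3)*(v^2 + 3*v - 4) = (v - 1)*(v + 3)*(v + 4)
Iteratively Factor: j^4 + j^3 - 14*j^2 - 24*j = (j)*(j^3 + j^2 - 14*j - 24) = j*(j + 2)*(j^2 - j - 12) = j*(j + 2)*(j + 3)*(j - 4)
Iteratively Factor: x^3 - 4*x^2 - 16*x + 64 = (x + 4)*(x^2 - 8*x + 16) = (x - 4)*(x + 4)*(x - 4)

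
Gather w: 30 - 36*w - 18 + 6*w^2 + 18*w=6*w^2 - 18*w + 12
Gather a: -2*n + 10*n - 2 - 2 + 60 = 8*n + 56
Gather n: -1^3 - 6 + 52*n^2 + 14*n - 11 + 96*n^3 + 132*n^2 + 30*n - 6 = 96*n^3 + 184*n^2 + 44*n - 24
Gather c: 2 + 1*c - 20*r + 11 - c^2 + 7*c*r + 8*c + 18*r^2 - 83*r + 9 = -c^2 + c*(7*r + 9) + 18*r^2 - 103*r + 22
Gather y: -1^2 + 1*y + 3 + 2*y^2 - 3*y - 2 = 2*y^2 - 2*y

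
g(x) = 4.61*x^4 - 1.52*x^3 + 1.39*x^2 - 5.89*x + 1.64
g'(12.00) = 31235.15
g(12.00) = 93097.52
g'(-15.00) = -63308.59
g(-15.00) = 238913.99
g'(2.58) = 287.61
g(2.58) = 173.85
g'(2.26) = 189.96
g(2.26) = 98.15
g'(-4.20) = -1464.19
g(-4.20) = 1598.00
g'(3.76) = 920.32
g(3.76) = 839.75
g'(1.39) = 38.69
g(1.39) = 9.27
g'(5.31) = 2641.16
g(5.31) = 3447.02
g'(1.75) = 83.84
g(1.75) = 30.68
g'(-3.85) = -1136.49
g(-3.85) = 1144.51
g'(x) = 18.44*x^3 - 4.56*x^2 + 2.78*x - 5.89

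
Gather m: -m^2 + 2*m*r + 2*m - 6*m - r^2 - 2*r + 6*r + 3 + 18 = -m^2 + m*(2*r - 4) - r^2 + 4*r + 21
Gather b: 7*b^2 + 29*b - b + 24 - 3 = 7*b^2 + 28*b + 21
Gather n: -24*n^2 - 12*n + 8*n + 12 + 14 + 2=-24*n^2 - 4*n + 28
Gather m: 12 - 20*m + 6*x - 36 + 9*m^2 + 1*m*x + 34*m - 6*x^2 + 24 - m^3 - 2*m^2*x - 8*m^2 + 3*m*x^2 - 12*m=-m^3 + m^2*(1 - 2*x) + m*(3*x^2 + x + 2) - 6*x^2 + 6*x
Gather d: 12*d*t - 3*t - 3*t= 12*d*t - 6*t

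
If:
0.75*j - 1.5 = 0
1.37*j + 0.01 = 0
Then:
No Solution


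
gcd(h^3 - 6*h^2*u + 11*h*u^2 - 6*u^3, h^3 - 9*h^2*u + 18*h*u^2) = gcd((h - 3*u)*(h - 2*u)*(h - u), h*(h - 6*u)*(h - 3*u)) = -h + 3*u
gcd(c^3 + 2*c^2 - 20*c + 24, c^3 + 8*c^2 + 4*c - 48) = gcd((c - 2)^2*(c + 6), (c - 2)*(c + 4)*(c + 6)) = c^2 + 4*c - 12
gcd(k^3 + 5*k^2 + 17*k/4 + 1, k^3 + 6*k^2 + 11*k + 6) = 1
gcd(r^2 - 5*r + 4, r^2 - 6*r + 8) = r - 4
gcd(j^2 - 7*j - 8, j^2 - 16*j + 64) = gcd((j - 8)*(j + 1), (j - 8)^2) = j - 8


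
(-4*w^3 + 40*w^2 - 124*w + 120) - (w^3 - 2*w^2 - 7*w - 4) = -5*w^3 + 42*w^2 - 117*w + 124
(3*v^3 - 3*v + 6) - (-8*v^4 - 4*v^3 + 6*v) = 8*v^4 + 7*v^3 - 9*v + 6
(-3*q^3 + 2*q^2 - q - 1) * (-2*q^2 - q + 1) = 6*q^5 - q^4 - 3*q^3 + 5*q^2 - 1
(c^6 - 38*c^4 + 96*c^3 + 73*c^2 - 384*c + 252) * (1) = c^6 - 38*c^4 + 96*c^3 + 73*c^2 - 384*c + 252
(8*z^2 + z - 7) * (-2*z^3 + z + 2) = -16*z^5 - 2*z^4 + 22*z^3 + 17*z^2 - 5*z - 14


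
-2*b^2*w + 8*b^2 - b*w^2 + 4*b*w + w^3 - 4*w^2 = (-2*b + w)*(b + w)*(w - 4)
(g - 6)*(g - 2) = g^2 - 8*g + 12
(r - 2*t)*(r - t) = r^2 - 3*r*t + 2*t^2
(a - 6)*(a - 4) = a^2 - 10*a + 24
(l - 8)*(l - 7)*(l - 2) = l^3 - 17*l^2 + 86*l - 112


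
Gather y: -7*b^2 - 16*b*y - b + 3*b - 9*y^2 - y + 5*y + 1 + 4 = -7*b^2 + 2*b - 9*y^2 + y*(4 - 16*b) + 5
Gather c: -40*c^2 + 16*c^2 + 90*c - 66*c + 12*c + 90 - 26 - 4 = -24*c^2 + 36*c + 60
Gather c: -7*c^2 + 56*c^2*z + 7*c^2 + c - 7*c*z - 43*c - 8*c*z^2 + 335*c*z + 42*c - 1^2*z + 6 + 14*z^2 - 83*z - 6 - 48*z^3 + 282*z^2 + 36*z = 56*c^2*z + c*(-8*z^2 + 328*z) - 48*z^3 + 296*z^2 - 48*z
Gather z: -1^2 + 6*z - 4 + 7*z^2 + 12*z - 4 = 7*z^2 + 18*z - 9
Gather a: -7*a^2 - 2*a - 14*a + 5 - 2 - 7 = -7*a^2 - 16*a - 4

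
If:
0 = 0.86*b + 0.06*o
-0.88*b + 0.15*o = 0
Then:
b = 0.00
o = 0.00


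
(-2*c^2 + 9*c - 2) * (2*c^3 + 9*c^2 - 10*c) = -4*c^5 + 97*c^3 - 108*c^2 + 20*c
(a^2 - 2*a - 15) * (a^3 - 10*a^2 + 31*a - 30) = a^5 - 12*a^4 + 36*a^3 + 58*a^2 - 405*a + 450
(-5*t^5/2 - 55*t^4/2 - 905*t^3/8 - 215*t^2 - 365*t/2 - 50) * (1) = -5*t^5/2 - 55*t^4/2 - 905*t^3/8 - 215*t^2 - 365*t/2 - 50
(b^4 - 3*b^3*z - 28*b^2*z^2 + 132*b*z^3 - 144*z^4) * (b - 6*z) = b^5 - 9*b^4*z - 10*b^3*z^2 + 300*b^2*z^3 - 936*b*z^4 + 864*z^5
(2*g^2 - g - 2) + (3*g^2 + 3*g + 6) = 5*g^2 + 2*g + 4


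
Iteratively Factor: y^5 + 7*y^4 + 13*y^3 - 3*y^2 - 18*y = (y + 2)*(y^4 + 5*y^3 + 3*y^2 - 9*y) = (y + 2)*(y + 3)*(y^3 + 2*y^2 - 3*y) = y*(y + 2)*(y + 3)*(y^2 + 2*y - 3) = y*(y - 1)*(y + 2)*(y + 3)*(y + 3)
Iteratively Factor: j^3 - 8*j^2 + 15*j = (j - 3)*(j^2 - 5*j) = j*(j - 3)*(j - 5)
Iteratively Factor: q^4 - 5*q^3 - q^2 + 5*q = (q)*(q^3 - 5*q^2 - q + 5) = q*(q - 1)*(q^2 - 4*q - 5) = q*(q - 1)*(q + 1)*(q - 5)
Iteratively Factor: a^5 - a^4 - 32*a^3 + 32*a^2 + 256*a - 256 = (a - 4)*(a^4 + 3*a^3 - 20*a^2 - 48*a + 64) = (a - 4)*(a + 4)*(a^3 - a^2 - 16*a + 16) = (a - 4)*(a + 4)^2*(a^2 - 5*a + 4) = (a - 4)^2*(a + 4)^2*(a - 1)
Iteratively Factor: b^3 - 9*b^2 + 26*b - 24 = (b - 4)*(b^2 - 5*b + 6) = (b - 4)*(b - 3)*(b - 2)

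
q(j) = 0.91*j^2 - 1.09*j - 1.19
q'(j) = 1.82*j - 1.09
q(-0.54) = -0.34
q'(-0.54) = -2.07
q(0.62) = -1.52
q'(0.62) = 0.04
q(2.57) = 2.02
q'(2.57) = 3.59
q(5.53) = 20.61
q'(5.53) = 8.97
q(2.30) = 1.12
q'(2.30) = 3.10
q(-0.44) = -0.53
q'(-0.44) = -1.89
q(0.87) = -1.45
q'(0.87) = 0.49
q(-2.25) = 5.87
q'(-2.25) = -5.18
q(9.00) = 62.71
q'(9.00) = 15.29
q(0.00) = -1.19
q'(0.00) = -1.09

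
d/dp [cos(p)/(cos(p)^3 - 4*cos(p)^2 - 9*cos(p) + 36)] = 2*(cos(p)^3 - 2*cos(p)^2 - 18)*sin(p)/((cos(p) - 4)^2*(cos(p) - 3)^2*(cos(p) + 3)^2)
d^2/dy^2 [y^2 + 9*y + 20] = 2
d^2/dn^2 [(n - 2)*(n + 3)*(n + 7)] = 6*n + 16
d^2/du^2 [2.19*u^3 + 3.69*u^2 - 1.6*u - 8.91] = 13.14*u + 7.38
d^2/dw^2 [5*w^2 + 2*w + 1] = 10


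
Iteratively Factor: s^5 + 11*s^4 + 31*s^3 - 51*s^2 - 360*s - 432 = (s + 4)*(s^4 + 7*s^3 + 3*s^2 - 63*s - 108) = (s + 3)*(s + 4)*(s^3 + 4*s^2 - 9*s - 36) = (s - 3)*(s + 3)*(s + 4)*(s^2 + 7*s + 12) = (s - 3)*(s + 3)^2*(s + 4)*(s + 4)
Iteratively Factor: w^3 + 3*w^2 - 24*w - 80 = (w + 4)*(w^2 - w - 20) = (w + 4)^2*(w - 5)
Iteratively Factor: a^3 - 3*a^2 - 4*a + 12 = (a + 2)*(a^2 - 5*a + 6) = (a - 2)*(a + 2)*(a - 3)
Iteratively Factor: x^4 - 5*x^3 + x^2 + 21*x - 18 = (x - 3)*(x^3 - 2*x^2 - 5*x + 6) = (x - 3)*(x - 1)*(x^2 - x - 6) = (x - 3)^2*(x - 1)*(x + 2)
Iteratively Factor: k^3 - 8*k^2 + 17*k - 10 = (k - 5)*(k^2 - 3*k + 2) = (k - 5)*(k - 1)*(k - 2)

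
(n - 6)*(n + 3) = n^2 - 3*n - 18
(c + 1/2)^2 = c^2 + c + 1/4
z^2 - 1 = (z - 1)*(z + 1)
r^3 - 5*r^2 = r^2*(r - 5)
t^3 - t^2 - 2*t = t*(t - 2)*(t + 1)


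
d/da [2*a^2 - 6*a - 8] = 4*a - 6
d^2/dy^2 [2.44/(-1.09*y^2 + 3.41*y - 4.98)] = (5.797928*y^2 - 18.138472*y - 2.44*(2.18*y - 3.41)*(4.36*y - 6.82) + 26.489616)/(1.09*y^2 - 3.41*y + 4.98)^3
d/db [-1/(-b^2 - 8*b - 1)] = 2*(-b - 4)/(b^2 + 8*b + 1)^2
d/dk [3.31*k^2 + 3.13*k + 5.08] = 6.62*k + 3.13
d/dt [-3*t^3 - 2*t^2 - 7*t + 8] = -9*t^2 - 4*t - 7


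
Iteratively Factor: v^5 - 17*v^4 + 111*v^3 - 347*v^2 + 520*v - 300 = (v - 3)*(v^4 - 14*v^3 + 69*v^2 - 140*v + 100) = (v - 3)*(v - 2)*(v^3 - 12*v^2 + 45*v - 50) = (v - 3)*(v - 2)^2*(v^2 - 10*v + 25) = (v - 5)*(v - 3)*(v - 2)^2*(v - 5)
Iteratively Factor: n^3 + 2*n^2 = (n)*(n^2 + 2*n) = n*(n + 2)*(n)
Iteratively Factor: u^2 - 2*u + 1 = (u - 1)*(u - 1)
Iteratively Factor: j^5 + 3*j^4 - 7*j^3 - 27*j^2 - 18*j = (j - 3)*(j^4 + 6*j^3 + 11*j^2 + 6*j) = (j - 3)*(j + 2)*(j^3 + 4*j^2 + 3*j) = (j - 3)*(j + 2)*(j + 3)*(j^2 + j) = j*(j - 3)*(j + 2)*(j + 3)*(j + 1)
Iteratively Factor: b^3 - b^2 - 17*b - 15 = (b + 3)*(b^2 - 4*b - 5) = (b + 1)*(b + 3)*(b - 5)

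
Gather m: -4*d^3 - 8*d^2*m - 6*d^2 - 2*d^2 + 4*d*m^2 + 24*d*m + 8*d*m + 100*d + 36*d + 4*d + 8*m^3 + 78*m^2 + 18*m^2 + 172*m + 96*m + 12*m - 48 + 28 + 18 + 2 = -4*d^3 - 8*d^2 + 140*d + 8*m^3 + m^2*(4*d + 96) + m*(-8*d^2 + 32*d + 280)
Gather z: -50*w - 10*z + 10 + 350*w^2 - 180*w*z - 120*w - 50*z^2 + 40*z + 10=350*w^2 - 170*w - 50*z^2 + z*(30 - 180*w) + 20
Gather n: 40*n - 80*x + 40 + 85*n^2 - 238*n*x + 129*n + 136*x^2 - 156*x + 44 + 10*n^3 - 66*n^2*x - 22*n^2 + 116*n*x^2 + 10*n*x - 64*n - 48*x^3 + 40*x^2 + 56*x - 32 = 10*n^3 + n^2*(63 - 66*x) + n*(116*x^2 - 228*x + 105) - 48*x^3 + 176*x^2 - 180*x + 52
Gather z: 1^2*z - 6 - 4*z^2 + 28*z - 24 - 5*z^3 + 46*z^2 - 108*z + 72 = -5*z^3 + 42*z^2 - 79*z + 42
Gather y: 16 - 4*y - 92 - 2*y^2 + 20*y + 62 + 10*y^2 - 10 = 8*y^2 + 16*y - 24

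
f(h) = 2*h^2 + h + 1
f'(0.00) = 1.00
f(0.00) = 1.00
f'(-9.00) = -35.00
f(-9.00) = 154.00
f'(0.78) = 4.12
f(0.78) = 3.00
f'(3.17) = 13.68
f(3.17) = 24.27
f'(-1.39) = -4.56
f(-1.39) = 3.47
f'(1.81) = 8.24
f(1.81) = 9.36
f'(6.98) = 28.92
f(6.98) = 105.42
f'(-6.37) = -24.48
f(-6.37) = 75.78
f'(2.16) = 9.64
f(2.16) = 12.49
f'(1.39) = 6.56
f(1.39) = 6.25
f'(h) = 4*h + 1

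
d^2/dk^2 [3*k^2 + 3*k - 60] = 6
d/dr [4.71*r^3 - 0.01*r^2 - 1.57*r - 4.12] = 14.13*r^2 - 0.02*r - 1.57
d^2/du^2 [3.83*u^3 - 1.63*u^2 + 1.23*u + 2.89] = 22.98*u - 3.26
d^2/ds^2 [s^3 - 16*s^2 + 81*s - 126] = 6*s - 32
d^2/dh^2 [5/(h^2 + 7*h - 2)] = 10*(-h^2 - 7*h + (2*h + 7)^2 + 2)/(h^2 + 7*h - 2)^3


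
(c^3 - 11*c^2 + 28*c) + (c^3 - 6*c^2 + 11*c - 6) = 2*c^3 - 17*c^2 + 39*c - 6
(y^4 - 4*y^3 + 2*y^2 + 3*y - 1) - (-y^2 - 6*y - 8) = y^4 - 4*y^3 + 3*y^2 + 9*y + 7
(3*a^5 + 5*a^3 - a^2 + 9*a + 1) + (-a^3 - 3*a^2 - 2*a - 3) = 3*a^5 + 4*a^3 - 4*a^2 + 7*a - 2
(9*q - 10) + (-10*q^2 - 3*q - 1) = -10*q^2 + 6*q - 11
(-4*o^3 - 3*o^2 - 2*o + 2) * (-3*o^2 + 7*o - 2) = 12*o^5 - 19*o^4 - 7*o^3 - 14*o^2 + 18*o - 4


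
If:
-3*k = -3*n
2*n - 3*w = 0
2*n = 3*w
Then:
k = 3*w/2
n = 3*w/2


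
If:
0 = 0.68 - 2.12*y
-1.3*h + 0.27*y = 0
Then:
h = 0.07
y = 0.32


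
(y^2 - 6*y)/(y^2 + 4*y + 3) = y*(y - 6)/(y^2 + 4*y + 3)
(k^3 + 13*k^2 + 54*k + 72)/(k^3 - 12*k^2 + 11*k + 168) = (k^2 + 10*k + 24)/(k^2 - 15*k + 56)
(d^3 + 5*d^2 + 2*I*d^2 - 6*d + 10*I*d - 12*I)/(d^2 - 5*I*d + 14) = (d^2 + 5*d - 6)/(d - 7*I)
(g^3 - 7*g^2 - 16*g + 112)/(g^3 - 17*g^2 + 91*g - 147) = (g^2 - 16)/(g^2 - 10*g + 21)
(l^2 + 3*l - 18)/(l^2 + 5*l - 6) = (l - 3)/(l - 1)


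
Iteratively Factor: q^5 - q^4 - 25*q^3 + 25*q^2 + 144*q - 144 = (q + 4)*(q^4 - 5*q^3 - 5*q^2 + 45*q - 36) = (q - 4)*(q + 4)*(q^3 - q^2 - 9*q + 9) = (q - 4)*(q - 3)*(q + 4)*(q^2 + 2*q - 3) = (q - 4)*(q - 3)*(q + 3)*(q + 4)*(q - 1)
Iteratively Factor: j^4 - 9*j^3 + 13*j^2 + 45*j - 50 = (j - 5)*(j^3 - 4*j^2 - 7*j + 10) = (j - 5)*(j + 2)*(j^2 - 6*j + 5) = (j - 5)*(j - 1)*(j + 2)*(j - 5)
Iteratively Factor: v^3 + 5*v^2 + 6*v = (v)*(v^2 + 5*v + 6) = v*(v + 2)*(v + 3)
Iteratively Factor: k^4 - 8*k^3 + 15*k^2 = (k)*(k^3 - 8*k^2 + 15*k) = k^2*(k^2 - 8*k + 15) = k^2*(k - 3)*(k - 5)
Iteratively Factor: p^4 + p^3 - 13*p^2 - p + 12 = (p + 1)*(p^3 - 13*p + 12) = (p - 1)*(p + 1)*(p^2 + p - 12) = (p - 3)*(p - 1)*(p + 1)*(p + 4)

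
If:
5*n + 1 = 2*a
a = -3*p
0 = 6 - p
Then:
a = -18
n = -37/5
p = 6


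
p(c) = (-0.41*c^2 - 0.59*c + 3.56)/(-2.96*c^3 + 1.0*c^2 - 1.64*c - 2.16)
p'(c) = (-0.82*c - 0.59)/(-2.96*c^3 + 1.0*c^2 - 1.64*c - 2.16) + (-0.41*c^2 - 0.59*c + 3.56)*(8.88*c^2 - 2.0*c + 1.64)/(-2.96*c^3 + 1.0*c^2 - 1.64*c - 2.16)^2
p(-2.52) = 0.04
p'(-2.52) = 0.08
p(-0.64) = 50.16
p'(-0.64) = 4376.47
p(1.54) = -0.13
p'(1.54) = 0.33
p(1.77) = -0.07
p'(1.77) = 0.21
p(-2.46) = 0.05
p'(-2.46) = 0.08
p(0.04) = -1.59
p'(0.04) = 1.41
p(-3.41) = 0.01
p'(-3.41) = 0.02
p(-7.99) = -0.01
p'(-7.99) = -0.00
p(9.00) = 0.02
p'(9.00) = -0.00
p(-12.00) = -0.01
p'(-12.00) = -0.00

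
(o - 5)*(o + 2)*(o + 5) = o^3 + 2*o^2 - 25*o - 50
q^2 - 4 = (q - 2)*(q + 2)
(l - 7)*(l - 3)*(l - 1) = l^3 - 11*l^2 + 31*l - 21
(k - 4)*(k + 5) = k^2 + k - 20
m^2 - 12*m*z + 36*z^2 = (m - 6*z)^2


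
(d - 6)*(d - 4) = d^2 - 10*d + 24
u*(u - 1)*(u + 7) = u^3 + 6*u^2 - 7*u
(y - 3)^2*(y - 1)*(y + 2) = y^4 - 5*y^3 + y^2 + 21*y - 18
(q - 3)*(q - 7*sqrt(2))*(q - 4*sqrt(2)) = q^3 - 11*sqrt(2)*q^2 - 3*q^2 + 33*sqrt(2)*q + 56*q - 168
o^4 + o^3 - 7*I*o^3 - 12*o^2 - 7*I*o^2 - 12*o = o*(o + 1)*(o - 4*I)*(o - 3*I)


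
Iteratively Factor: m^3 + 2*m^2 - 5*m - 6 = (m + 1)*(m^2 + m - 6) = (m - 2)*(m + 1)*(m + 3)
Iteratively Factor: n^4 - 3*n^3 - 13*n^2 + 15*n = (n - 1)*(n^3 - 2*n^2 - 15*n) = (n - 1)*(n + 3)*(n^2 - 5*n) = (n - 5)*(n - 1)*(n + 3)*(n)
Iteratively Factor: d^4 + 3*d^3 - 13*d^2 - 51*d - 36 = (d + 1)*(d^3 + 2*d^2 - 15*d - 36) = (d - 4)*(d + 1)*(d^2 + 6*d + 9) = (d - 4)*(d + 1)*(d + 3)*(d + 3)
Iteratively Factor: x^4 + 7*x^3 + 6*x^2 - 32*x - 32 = (x + 1)*(x^3 + 6*x^2 - 32) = (x - 2)*(x + 1)*(x^2 + 8*x + 16) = (x - 2)*(x + 1)*(x + 4)*(x + 4)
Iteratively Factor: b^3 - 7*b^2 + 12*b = (b - 4)*(b^2 - 3*b) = (b - 4)*(b - 3)*(b)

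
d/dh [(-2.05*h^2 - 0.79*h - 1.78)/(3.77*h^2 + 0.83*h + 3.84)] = (1.2768*h^2 - 2.3228*h - 1.5562)/(14.2129*h^4 + 6.2582*h^3 + 29.6425*h^2 + 6.3744*h + 14.7456)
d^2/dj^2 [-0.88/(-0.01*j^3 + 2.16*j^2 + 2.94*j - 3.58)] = ((3.8016 - 0.0528*j)*(0.01*j^3 - 2.16*j^2 - 2.94*j + 3.58) + 0.88*(-0.06*j^2 + 8.64*j + 5.88)*(-0.03*j^2 + 4.32*j + 2.94))/(0.01*j^3 - 2.16*j^2 - 2.94*j + 3.58)^3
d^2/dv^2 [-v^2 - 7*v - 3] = -2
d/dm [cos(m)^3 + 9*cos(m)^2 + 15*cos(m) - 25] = 3*(sin(m)^2 - 6*cos(m) - 6)*sin(m)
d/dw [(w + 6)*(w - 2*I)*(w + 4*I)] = 3*w^2 + 4*w*(3 + I) + 8 + 12*I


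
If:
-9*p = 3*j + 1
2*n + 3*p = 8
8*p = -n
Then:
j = 59/39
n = 64/13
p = -8/13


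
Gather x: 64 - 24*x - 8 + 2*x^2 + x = 2*x^2 - 23*x + 56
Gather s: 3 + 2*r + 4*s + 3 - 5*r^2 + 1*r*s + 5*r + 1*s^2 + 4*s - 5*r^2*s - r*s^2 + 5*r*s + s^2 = -5*r^2 + 7*r + s^2*(2 - r) + s*(-5*r^2 + 6*r + 8) + 6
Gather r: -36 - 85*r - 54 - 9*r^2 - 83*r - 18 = -9*r^2 - 168*r - 108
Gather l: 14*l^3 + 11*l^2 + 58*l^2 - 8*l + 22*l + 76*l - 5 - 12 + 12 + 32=14*l^3 + 69*l^2 + 90*l + 27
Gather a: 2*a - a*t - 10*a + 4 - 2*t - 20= a*(-t - 8) - 2*t - 16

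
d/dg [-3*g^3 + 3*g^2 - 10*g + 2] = -9*g^2 + 6*g - 10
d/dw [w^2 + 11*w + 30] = 2*w + 11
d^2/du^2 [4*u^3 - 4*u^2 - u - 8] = 24*u - 8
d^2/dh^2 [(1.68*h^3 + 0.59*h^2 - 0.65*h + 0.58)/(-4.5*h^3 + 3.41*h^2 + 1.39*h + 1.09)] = (-75.4542000000001*h^6 + 15.9246000000001*h^5 - 321.813*h^4 + 136.72434*h^3 + 17.44623*h^2 - 60.03621*h - 1.30122)/(91.125*h^9 - 207.1575*h^8 + 72.53685*h^7 + 22.107979*h^6 + 77.950473*h^5 - 16.88157*h^4 - 17.645215*h^3 - 18.47223*h^2 - 4.954377*h - 1.295029)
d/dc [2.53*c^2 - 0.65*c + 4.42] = 5.06*c - 0.65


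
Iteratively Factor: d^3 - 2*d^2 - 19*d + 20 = (d - 5)*(d^2 + 3*d - 4) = (d - 5)*(d - 1)*(d + 4)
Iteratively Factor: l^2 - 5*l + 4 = (l - 1)*(l - 4)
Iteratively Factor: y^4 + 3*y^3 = (y)*(y^3 + 3*y^2) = y*(y + 3)*(y^2) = y^2*(y + 3)*(y)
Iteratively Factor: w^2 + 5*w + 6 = (w + 3)*(w + 2)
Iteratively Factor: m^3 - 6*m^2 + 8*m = (m - 4)*(m^2 - 2*m) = m*(m - 4)*(m - 2)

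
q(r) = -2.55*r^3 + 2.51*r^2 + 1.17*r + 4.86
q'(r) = -7.65*r^2 + 5.02*r + 1.17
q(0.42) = 5.61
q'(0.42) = 1.93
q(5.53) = -343.15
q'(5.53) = -205.01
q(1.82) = -0.07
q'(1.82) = -15.03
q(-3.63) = 155.66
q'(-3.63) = -117.86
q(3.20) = -49.25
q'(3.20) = -61.10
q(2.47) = -15.36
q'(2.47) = -33.10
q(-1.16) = 10.86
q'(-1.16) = -14.95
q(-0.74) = 6.40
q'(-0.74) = -6.73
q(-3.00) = 92.79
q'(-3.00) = -82.74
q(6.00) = -448.56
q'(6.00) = -244.11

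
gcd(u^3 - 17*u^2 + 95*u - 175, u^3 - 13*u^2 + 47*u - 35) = u^2 - 12*u + 35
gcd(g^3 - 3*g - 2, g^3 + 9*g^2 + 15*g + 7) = g^2 + 2*g + 1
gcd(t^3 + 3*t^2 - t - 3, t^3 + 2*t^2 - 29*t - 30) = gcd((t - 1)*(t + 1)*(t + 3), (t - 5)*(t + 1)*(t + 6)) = t + 1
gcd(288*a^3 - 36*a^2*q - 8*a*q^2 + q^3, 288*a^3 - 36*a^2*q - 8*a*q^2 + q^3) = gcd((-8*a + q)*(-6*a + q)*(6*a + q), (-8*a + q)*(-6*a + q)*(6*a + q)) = 288*a^3 - 36*a^2*q - 8*a*q^2 + q^3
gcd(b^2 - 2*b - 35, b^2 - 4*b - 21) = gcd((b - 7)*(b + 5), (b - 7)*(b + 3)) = b - 7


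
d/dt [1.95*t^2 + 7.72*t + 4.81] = 3.9*t + 7.72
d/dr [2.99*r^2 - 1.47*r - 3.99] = 5.98*r - 1.47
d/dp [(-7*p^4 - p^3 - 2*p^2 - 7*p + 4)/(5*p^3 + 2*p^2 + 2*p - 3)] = (-35*p^6 - 28*p^5 - 34*p^4 + 150*p^3 - 41*p^2 - 4*p + 13)/(25*p^6 + 20*p^5 + 24*p^4 - 22*p^3 - 8*p^2 - 12*p + 9)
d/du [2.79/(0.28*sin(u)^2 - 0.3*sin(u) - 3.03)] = (0.837 - 1.5624*sin(u))*cos(u)/(-0.28*sin(u)^2 + 0.3*sin(u) + 3.03)^2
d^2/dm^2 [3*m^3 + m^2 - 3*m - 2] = 18*m + 2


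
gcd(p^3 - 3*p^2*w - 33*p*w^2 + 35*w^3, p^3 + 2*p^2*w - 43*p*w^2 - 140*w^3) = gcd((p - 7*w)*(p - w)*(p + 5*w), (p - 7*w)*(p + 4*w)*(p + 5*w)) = p^2 - 2*p*w - 35*w^2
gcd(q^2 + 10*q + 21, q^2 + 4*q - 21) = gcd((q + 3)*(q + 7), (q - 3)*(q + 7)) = q + 7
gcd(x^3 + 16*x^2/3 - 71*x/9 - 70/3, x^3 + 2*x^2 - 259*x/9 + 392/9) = x - 7/3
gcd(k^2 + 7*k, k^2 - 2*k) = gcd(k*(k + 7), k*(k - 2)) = k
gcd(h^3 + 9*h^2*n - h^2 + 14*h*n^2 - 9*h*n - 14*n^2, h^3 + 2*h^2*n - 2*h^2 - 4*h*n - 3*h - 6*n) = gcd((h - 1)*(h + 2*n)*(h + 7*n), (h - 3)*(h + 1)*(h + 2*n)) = h + 2*n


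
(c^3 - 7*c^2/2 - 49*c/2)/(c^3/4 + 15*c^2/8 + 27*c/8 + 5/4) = 4*c*(2*c^2 - 7*c - 49)/(2*c^3 + 15*c^2 + 27*c + 10)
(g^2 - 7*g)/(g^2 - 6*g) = (g - 7)/(g - 6)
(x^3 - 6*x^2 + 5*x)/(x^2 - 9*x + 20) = x*(x - 1)/(x - 4)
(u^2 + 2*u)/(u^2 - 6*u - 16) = u/(u - 8)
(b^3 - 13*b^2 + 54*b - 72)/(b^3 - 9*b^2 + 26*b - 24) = (b - 6)/(b - 2)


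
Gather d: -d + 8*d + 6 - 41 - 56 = 7*d - 91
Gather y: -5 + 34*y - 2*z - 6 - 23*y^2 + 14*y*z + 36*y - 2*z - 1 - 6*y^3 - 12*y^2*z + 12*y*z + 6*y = -6*y^3 + y^2*(-12*z - 23) + y*(26*z + 76) - 4*z - 12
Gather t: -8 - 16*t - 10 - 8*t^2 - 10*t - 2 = -8*t^2 - 26*t - 20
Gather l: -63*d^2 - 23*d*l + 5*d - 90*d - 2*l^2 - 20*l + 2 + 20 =-63*d^2 - 85*d - 2*l^2 + l*(-23*d - 20) + 22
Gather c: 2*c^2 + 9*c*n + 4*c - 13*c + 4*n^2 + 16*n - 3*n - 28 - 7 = 2*c^2 + c*(9*n - 9) + 4*n^2 + 13*n - 35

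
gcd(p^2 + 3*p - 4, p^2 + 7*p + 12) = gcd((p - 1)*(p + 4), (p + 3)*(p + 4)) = p + 4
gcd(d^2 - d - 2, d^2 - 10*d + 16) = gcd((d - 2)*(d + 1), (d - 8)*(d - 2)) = d - 2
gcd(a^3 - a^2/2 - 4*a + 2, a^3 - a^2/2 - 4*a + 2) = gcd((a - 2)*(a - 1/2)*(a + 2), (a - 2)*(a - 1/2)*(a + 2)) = a^3 - a^2/2 - 4*a + 2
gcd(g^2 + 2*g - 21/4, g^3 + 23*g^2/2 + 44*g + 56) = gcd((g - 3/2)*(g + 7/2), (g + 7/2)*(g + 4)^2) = g + 7/2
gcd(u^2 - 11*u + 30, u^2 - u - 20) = u - 5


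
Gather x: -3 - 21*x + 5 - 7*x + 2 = 4 - 28*x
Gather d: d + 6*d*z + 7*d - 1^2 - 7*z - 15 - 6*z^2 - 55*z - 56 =d*(6*z + 8) - 6*z^2 - 62*z - 72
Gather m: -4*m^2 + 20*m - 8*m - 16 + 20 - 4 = -4*m^2 + 12*m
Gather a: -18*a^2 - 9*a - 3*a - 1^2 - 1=-18*a^2 - 12*a - 2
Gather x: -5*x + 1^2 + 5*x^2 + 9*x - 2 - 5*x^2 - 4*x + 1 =0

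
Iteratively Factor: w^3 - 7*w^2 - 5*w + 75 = (w + 3)*(w^2 - 10*w + 25) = (w - 5)*(w + 3)*(w - 5)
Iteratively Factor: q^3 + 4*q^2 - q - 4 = (q - 1)*(q^2 + 5*q + 4) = (q - 1)*(q + 4)*(q + 1)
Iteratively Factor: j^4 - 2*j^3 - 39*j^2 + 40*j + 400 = (j + 4)*(j^3 - 6*j^2 - 15*j + 100) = (j - 5)*(j + 4)*(j^2 - j - 20) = (j - 5)*(j + 4)^2*(j - 5)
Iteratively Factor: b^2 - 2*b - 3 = (b + 1)*(b - 3)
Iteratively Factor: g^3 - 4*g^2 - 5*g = (g + 1)*(g^2 - 5*g) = (g - 5)*(g + 1)*(g)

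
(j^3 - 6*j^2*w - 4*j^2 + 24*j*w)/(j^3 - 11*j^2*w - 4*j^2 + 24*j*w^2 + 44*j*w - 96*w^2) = j*(j - 6*w)/(j^2 - 11*j*w + 24*w^2)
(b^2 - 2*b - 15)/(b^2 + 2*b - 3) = (b - 5)/(b - 1)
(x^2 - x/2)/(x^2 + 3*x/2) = (2*x - 1)/(2*x + 3)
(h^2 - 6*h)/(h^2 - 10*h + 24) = h/(h - 4)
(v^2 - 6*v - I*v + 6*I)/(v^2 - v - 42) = (-v^2 + 6*v + I*v - 6*I)/(-v^2 + v + 42)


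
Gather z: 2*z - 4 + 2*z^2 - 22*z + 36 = 2*z^2 - 20*z + 32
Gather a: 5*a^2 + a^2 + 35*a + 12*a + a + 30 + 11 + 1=6*a^2 + 48*a + 42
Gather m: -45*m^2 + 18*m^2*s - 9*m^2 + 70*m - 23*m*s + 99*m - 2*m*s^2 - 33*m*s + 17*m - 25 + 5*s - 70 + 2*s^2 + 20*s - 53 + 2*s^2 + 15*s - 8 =m^2*(18*s - 54) + m*(-2*s^2 - 56*s + 186) + 4*s^2 + 40*s - 156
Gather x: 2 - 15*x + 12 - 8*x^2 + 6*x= -8*x^2 - 9*x + 14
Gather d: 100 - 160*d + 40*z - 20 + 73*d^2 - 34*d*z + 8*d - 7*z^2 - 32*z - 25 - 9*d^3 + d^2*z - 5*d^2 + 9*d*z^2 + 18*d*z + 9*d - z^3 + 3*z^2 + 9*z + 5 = -9*d^3 + d^2*(z + 68) + d*(9*z^2 - 16*z - 143) - z^3 - 4*z^2 + 17*z + 60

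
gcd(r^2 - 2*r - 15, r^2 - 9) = r + 3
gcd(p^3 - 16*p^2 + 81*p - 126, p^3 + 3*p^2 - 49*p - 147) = p - 7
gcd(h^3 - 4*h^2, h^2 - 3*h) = h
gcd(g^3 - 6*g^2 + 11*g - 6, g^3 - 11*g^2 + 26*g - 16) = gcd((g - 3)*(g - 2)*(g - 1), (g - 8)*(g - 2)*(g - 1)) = g^2 - 3*g + 2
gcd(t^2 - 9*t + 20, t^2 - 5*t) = t - 5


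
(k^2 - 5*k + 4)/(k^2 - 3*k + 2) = (k - 4)/(k - 2)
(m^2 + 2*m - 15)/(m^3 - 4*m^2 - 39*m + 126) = (m + 5)/(m^2 - m - 42)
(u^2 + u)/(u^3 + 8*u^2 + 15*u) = (u + 1)/(u^2 + 8*u + 15)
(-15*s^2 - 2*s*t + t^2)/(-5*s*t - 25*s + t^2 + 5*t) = (3*s + t)/(t + 5)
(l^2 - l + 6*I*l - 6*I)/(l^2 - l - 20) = (-l^2 + l - 6*I*l + 6*I)/(-l^2 + l + 20)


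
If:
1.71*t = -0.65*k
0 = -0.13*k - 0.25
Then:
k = -1.92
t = 0.73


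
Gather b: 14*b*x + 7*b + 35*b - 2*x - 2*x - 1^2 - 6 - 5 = b*(14*x + 42) - 4*x - 12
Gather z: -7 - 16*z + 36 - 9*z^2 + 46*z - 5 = -9*z^2 + 30*z + 24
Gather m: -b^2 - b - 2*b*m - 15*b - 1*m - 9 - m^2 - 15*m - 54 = -b^2 - 16*b - m^2 + m*(-2*b - 16) - 63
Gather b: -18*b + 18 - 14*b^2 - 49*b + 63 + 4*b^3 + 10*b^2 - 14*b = 4*b^3 - 4*b^2 - 81*b + 81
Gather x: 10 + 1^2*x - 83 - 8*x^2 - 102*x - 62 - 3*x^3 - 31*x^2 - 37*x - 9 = -3*x^3 - 39*x^2 - 138*x - 144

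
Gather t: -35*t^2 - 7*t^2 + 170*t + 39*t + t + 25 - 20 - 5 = -42*t^2 + 210*t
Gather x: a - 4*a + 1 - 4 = -3*a - 3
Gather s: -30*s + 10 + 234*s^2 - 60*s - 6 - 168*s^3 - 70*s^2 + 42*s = -168*s^3 + 164*s^2 - 48*s + 4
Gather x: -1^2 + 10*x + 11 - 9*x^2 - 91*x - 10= -9*x^2 - 81*x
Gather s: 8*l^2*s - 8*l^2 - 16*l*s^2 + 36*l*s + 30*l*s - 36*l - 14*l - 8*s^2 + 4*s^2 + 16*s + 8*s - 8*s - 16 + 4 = -8*l^2 - 50*l + s^2*(-16*l - 4) + s*(8*l^2 + 66*l + 16) - 12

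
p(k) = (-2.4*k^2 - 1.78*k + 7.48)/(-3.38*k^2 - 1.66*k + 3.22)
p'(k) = (-4.8*k - 1.78)/(-3.38*k^2 - 1.66*k + 3.22) + (6.76*k + 1.66)*(-2.4*k^2 - 1.78*k + 7.48)/(-3.38*k^2 - 1.66*k + 3.22)^2 = (-2.0324*k^2 + 35.1088*k + 6.6852)/(11.4244*k^4 + 11.2216*k^3 - 19.0116*k^2 - 10.6904*k + 10.3684)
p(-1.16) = 10.57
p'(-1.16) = -103.02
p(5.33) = 0.69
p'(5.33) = 0.01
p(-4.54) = 0.58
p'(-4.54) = -0.06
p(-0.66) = 2.68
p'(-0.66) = -2.15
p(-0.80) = 3.09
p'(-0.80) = -3.99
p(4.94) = 0.68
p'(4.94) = 0.02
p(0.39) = 3.12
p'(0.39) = 4.74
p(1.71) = 0.27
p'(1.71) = 0.67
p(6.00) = 0.70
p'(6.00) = 0.01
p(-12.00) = 0.68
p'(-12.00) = -0.00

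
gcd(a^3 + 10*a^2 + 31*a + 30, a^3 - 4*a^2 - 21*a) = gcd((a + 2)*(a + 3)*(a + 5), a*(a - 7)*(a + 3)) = a + 3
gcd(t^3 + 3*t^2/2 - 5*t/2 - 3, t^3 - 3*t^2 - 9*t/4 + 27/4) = t - 3/2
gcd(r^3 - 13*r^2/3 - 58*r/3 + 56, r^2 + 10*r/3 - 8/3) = r + 4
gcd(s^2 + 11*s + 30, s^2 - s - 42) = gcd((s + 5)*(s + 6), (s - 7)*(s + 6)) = s + 6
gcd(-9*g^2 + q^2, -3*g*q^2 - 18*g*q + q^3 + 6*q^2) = -3*g + q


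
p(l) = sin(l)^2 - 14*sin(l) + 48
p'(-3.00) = 14.14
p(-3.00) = 50.00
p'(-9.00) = 13.51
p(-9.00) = 53.94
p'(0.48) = -11.60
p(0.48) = 41.75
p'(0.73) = -9.44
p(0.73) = 39.11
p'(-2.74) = 13.61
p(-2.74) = 53.63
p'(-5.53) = -9.22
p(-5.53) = 38.89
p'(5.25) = -8.05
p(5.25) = 60.76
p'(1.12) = -5.32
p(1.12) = 36.21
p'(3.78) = 12.20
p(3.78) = 56.70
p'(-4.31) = 4.76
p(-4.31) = 35.96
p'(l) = 2*sin(l)*cos(l) - 14*cos(l)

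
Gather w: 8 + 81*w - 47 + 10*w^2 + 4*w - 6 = 10*w^2 + 85*w - 45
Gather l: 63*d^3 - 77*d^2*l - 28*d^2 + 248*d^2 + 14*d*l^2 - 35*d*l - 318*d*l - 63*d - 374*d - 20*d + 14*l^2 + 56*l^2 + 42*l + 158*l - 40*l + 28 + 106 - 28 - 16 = 63*d^3 + 220*d^2 - 457*d + l^2*(14*d + 70) + l*(-77*d^2 - 353*d + 160) + 90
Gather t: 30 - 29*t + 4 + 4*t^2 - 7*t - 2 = 4*t^2 - 36*t + 32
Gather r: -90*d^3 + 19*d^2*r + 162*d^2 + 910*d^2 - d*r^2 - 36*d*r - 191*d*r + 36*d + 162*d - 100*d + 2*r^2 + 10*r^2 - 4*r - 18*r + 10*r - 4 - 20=-90*d^3 + 1072*d^2 + 98*d + r^2*(12 - d) + r*(19*d^2 - 227*d - 12) - 24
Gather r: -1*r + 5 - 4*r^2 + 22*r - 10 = -4*r^2 + 21*r - 5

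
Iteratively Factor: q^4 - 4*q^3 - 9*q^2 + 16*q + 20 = (q - 2)*(q^3 - 2*q^2 - 13*q - 10) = (q - 5)*(q - 2)*(q^2 + 3*q + 2) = (q - 5)*(q - 2)*(q + 1)*(q + 2)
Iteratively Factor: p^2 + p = (p)*(p + 1)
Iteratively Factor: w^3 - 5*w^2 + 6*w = (w - 2)*(w^2 - 3*w) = (w - 3)*(w - 2)*(w)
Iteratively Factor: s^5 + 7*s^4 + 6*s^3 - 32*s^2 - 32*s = (s + 1)*(s^4 + 6*s^3 - 32*s) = (s - 2)*(s + 1)*(s^3 + 8*s^2 + 16*s) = (s - 2)*(s + 1)*(s + 4)*(s^2 + 4*s) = s*(s - 2)*(s + 1)*(s + 4)*(s + 4)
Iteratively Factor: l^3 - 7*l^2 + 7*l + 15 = (l - 5)*(l^2 - 2*l - 3) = (l - 5)*(l - 3)*(l + 1)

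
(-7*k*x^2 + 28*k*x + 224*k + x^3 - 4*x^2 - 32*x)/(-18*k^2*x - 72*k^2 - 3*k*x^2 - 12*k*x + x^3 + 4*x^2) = (-7*k*x + 56*k + x^2 - 8*x)/(-18*k^2 - 3*k*x + x^2)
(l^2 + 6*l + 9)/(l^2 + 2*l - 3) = (l + 3)/(l - 1)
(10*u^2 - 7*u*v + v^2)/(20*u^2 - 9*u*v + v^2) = (2*u - v)/(4*u - v)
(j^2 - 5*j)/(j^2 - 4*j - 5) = j/(j + 1)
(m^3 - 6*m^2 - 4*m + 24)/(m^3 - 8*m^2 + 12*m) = (m + 2)/m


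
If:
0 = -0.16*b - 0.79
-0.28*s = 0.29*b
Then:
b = -4.94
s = 5.11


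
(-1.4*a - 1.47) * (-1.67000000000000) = 2.338*a + 2.4549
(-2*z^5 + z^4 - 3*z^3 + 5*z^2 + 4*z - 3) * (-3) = 6*z^5 - 3*z^4 + 9*z^3 - 15*z^2 - 12*z + 9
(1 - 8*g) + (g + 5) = 6 - 7*g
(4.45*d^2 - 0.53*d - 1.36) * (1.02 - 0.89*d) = -3.9605*d^3 + 5.0107*d^2 + 0.6698*d - 1.3872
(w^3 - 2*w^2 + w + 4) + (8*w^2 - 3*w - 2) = w^3 + 6*w^2 - 2*w + 2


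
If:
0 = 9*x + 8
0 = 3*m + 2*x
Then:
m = 16/27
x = -8/9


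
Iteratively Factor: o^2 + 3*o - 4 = (o + 4)*(o - 1)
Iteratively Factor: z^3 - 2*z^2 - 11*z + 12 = (z - 4)*(z^2 + 2*z - 3) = (z - 4)*(z + 3)*(z - 1)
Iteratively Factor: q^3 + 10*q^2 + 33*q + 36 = (q + 3)*(q^2 + 7*q + 12) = (q + 3)^2*(q + 4)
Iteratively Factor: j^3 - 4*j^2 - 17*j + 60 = (j - 3)*(j^2 - j - 20) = (j - 3)*(j + 4)*(j - 5)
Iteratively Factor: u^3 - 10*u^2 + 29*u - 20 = (u - 4)*(u^2 - 6*u + 5) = (u - 5)*(u - 4)*(u - 1)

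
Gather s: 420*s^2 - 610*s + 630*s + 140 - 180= 420*s^2 + 20*s - 40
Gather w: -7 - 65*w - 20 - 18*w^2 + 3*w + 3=-18*w^2 - 62*w - 24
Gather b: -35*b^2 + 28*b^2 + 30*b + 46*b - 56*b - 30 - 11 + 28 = -7*b^2 + 20*b - 13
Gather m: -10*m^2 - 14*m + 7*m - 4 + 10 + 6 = -10*m^2 - 7*m + 12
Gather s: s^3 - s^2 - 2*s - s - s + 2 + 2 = s^3 - s^2 - 4*s + 4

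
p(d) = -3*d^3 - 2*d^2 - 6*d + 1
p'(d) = -9*d^2 - 4*d - 6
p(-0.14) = 1.81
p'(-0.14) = -5.62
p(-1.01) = 8.11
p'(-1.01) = -11.14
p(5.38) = -556.33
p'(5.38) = -288.02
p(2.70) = -88.83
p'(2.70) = -82.41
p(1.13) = -12.66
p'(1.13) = -22.01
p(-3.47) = 123.08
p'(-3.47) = -100.49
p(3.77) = -210.79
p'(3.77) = -149.00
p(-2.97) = 79.77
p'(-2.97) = -73.51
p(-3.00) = 82.00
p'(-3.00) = -75.00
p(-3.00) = 82.00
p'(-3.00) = -75.00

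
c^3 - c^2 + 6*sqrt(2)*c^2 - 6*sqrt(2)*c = c*(c - 1)*(c + 6*sqrt(2))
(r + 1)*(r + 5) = r^2 + 6*r + 5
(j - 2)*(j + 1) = j^2 - j - 2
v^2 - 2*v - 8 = (v - 4)*(v + 2)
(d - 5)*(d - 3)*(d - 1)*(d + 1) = d^4 - 8*d^3 + 14*d^2 + 8*d - 15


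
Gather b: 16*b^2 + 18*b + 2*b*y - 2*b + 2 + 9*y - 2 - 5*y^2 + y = 16*b^2 + b*(2*y + 16) - 5*y^2 + 10*y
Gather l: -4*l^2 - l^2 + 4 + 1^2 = 5 - 5*l^2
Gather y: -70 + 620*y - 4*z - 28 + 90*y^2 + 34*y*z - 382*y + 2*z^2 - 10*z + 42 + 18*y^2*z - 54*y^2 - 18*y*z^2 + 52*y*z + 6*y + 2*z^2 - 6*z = y^2*(18*z + 36) + y*(-18*z^2 + 86*z + 244) + 4*z^2 - 20*z - 56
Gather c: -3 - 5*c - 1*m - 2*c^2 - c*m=-2*c^2 + c*(-m - 5) - m - 3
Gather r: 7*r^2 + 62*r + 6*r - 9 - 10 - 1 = 7*r^2 + 68*r - 20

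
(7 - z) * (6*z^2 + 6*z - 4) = -6*z^3 + 36*z^2 + 46*z - 28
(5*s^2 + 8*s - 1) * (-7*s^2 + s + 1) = -35*s^4 - 51*s^3 + 20*s^2 + 7*s - 1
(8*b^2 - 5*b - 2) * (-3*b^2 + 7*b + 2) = -24*b^4 + 71*b^3 - 13*b^2 - 24*b - 4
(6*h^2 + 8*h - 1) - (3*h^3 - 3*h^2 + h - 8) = -3*h^3 + 9*h^2 + 7*h + 7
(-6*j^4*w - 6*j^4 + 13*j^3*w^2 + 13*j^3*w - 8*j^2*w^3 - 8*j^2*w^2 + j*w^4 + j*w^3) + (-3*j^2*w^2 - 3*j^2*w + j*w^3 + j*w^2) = -6*j^4*w - 6*j^4 + 13*j^3*w^2 + 13*j^3*w - 8*j^2*w^3 - 11*j^2*w^2 - 3*j^2*w + j*w^4 + 2*j*w^3 + j*w^2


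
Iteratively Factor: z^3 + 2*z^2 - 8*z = (z + 4)*(z^2 - 2*z) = (z - 2)*(z + 4)*(z)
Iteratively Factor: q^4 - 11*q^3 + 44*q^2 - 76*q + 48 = (q - 3)*(q^3 - 8*q^2 + 20*q - 16) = (q - 3)*(q - 2)*(q^2 - 6*q + 8) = (q - 4)*(q - 3)*(q - 2)*(q - 2)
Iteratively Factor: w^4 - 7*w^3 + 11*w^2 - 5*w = (w)*(w^3 - 7*w^2 + 11*w - 5) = w*(w - 1)*(w^2 - 6*w + 5) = w*(w - 1)^2*(w - 5)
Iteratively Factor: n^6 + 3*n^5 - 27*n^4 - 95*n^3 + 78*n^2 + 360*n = (n - 5)*(n^5 + 8*n^4 + 13*n^3 - 30*n^2 - 72*n) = n*(n - 5)*(n^4 + 8*n^3 + 13*n^2 - 30*n - 72) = n*(n - 5)*(n + 3)*(n^3 + 5*n^2 - 2*n - 24) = n*(n - 5)*(n + 3)*(n + 4)*(n^2 + n - 6) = n*(n - 5)*(n + 3)^2*(n + 4)*(n - 2)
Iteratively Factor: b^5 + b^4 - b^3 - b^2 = (b)*(b^4 + b^3 - b^2 - b) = b*(b + 1)*(b^3 - b) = b*(b + 1)^2*(b^2 - b) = b^2*(b + 1)^2*(b - 1)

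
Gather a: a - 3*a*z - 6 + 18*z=a*(1 - 3*z) + 18*z - 6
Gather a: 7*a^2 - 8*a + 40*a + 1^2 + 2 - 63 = 7*a^2 + 32*a - 60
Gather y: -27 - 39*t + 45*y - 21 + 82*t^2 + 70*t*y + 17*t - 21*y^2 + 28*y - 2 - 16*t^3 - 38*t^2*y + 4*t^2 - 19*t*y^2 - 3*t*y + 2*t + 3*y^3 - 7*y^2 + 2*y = -16*t^3 + 86*t^2 - 20*t + 3*y^3 + y^2*(-19*t - 28) + y*(-38*t^2 + 67*t + 75) - 50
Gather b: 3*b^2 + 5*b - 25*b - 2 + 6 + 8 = 3*b^2 - 20*b + 12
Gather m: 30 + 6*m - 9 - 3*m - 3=3*m + 18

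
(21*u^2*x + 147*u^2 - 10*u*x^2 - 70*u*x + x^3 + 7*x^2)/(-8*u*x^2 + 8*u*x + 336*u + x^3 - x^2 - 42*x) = (-21*u^2*x - 147*u^2 + 10*u*x^2 + 70*u*x - x^3 - 7*x^2)/(8*u*x^2 - 8*u*x - 336*u - x^3 + x^2 + 42*x)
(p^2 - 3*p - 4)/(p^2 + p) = (p - 4)/p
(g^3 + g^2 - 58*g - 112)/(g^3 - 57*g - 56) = (g + 2)/(g + 1)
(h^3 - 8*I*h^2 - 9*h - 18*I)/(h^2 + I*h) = h - 9*I - 18/h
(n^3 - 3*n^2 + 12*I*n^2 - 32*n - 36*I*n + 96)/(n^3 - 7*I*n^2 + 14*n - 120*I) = (n^2 + n*(-3 + 8*I) - 24*I)/(n^2 - 11*I*n - 30)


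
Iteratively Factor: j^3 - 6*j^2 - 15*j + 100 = (j - 5)*(j^2 - j - 20) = (j - 5)*(j + 4)*(j - 5)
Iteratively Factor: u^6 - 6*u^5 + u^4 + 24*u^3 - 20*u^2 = (u)*(u^5 - 6*u^4 + u^3 + 24*u^2 - 20*u) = u^2*(u^4 - 6*u^3 + u^2 + 24*u - 20) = u^2*(u + 2)*(u^3 - 8*u^2 + 17*u - 10) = u^2*(u - 2)*(u + 2)*(u^2 - 6*u + 5) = u^2*(u - 2)*(u - 1)*(u + 2)*(u - 5)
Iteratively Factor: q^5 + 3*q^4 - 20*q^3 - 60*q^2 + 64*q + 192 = (q + 3)*(q^4 - 20*q^2 + 64) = (q - 2)*(q + 3)*(q^3 + 2*q^2 - 16*q - 32) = (q - 2)*(q + 2)*(q + 3)*(q^2 - 16) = (q - 2)*(q + 2)*(q + 3)*(q + 4)*(q - 4)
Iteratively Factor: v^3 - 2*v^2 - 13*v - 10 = (v - 5)*(v^2 + 3*v + 2) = (v - 5)*(v + 1)*(v + 2)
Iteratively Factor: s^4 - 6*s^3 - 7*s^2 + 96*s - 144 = (s - 3)*(s^3 - 3*s^2 - 16*s + 48) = (s - 3)^2*(s^2 - 16) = (s - 4)*(s - 3)^2*(s + 4)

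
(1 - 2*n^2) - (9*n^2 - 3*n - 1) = -11*n^2 + 3*n + 2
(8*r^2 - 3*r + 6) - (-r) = 8*r^2 - 2*r + 6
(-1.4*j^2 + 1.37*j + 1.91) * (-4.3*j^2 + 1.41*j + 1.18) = 6.02*j^4 - 7.865*j^3 - 7.9333*j^2 + 4.3097*j + 2.2538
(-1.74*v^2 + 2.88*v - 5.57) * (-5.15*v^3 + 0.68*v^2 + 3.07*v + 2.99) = 8.961*v^5 - 16.0152*v^4 + 25.3021*v^3 - 0.148600000000001*v^2 - 8.4887*v - 16.6543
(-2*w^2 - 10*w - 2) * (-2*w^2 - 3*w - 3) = 4*w^4 + 26*w^3 + 40*w^2 + 36*w + 6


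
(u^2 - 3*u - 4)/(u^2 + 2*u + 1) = (u - 4)/(u + 1)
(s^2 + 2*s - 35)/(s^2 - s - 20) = (s + 7)/(s + 4)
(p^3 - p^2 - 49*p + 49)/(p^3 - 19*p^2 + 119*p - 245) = (p^2 + 6*p - 7)/(p^2 - 12*p + 35)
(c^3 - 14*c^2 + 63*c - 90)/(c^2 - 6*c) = c - 8 + 15/c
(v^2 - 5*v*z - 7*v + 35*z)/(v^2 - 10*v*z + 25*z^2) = (7 - v)/(-v + 5*z)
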